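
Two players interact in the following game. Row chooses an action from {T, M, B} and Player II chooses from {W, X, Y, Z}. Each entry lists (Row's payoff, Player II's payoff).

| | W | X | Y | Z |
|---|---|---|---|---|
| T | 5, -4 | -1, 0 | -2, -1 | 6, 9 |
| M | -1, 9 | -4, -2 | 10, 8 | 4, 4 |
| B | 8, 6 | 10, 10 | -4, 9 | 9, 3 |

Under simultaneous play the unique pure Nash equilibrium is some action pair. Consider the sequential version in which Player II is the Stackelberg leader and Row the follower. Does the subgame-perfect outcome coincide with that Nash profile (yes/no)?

yes

Backward induction with Player II moving first.
- W: BR = B, leader payoff 6.
- X: BR = B, leader payoff 10.
- Y: BR = M, leader payoff 8.
- Z: BR = B, leader payoff 3.
Maximizing over 6, 10, 8, 3, Player II chooses X. Subgame-perfect outcome: (B, X) with payoffs (10, 10).
For the simultaneous game, intersect best replies.
Row's best replies: W→B; X→B; Y→M; Z→B.
Player II's best replies: T→Z; M→W; B→X.
The unique mutual best reply is (B, X), giving (10, 10).
Sequential outcome (B, X) coincides with the Nash profile (B, X).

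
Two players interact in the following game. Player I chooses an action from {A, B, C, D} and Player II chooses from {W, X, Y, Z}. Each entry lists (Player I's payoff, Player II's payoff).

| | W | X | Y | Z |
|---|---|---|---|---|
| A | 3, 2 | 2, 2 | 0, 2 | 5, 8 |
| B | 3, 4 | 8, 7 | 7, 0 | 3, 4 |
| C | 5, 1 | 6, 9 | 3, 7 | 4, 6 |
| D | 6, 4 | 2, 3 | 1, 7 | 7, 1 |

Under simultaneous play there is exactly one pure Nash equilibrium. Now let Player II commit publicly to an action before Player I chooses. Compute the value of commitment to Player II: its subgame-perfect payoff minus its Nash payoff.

0

Player I best-responds to each possible Player II move:
- W: Player I compares 3, 3, 5, 6 and picks D; Player II would get 4.
- X: Player I compares 2, 8, 6, 2 and picks B; Player II would get 7.
- Y: Player I compares 0, 7, 3, 1 and picks B; Player II would get 0.
- Z: Player I compares 5, 3, 4, 7 and picks D; Player II would get 1.
Maximizing over 4, 7, 0, 1, Player II chooses X. Subgame-perfect outcome: (B, X) with payoffs (8, 7).
For the simultaneous game, intersect best replies.
Player I's best replies: W→D; X→B; Y→B; Z→D.
Player II's best replies: A→Z; B→X; C→X; D→Y.
Only (B, X) has each player best-responding; Nash payoffs (8, 7).
Player II's commitment gain: 7 − 7 = 0.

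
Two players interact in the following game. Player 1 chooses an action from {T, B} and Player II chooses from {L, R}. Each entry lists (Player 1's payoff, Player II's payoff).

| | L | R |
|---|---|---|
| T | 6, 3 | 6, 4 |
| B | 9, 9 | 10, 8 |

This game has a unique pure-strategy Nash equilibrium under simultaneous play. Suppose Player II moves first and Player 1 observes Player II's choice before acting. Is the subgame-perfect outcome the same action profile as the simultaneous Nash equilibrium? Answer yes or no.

Work backward from Player 1's decision.
- L: Player 1 compares 6, 9 and picks B; Player II would get 9.
- R: Player 1 compares 6, 10 and picks B; Player II would get 8.
Player II's induced payoffs are 9, 8, so Player II commits to L. Subgame-perfect outcome: (B, L) with payoffs (9, 9).
Under simultaneous play:
Player 1's best replies: L→B; R→B.
Player II's best replies: T→R; B→L.
Only (B, L) has each player best-responding; Nash payoffs (9, 9).
Sequential outcome (B, L) coincides with the Nash profile (B, L).

yes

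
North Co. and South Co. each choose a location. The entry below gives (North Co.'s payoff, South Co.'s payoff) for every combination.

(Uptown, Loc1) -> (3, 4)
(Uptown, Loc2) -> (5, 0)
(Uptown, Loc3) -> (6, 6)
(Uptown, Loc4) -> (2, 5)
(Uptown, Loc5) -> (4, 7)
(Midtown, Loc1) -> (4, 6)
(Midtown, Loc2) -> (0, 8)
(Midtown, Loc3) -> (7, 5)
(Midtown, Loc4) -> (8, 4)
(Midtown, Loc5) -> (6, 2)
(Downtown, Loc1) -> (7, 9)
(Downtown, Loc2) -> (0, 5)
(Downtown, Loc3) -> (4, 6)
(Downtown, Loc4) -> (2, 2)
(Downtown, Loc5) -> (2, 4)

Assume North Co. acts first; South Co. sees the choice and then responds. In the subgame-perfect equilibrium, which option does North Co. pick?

Downtown

Backward induction with North Co. moving first.
- Uptown → South Co. plays Loc5 (best of 4, 0, 6, 5, 7); North Co. gets 4.
- Midtown → South Co. plays Loc2 (best of 6, 8, 5, 4, 2); North Co. gets 0.
- Downtown → South Co. plays Loc1 (best of 9, 5, 6, 2, 4); North Co. gets 7.
North Co.'s induced payoffs are 4, 0, 7, so North Co. commits to Downtown. Subgame-perfect outcome: (Downtown, Loc1) with payoffs (7, 9).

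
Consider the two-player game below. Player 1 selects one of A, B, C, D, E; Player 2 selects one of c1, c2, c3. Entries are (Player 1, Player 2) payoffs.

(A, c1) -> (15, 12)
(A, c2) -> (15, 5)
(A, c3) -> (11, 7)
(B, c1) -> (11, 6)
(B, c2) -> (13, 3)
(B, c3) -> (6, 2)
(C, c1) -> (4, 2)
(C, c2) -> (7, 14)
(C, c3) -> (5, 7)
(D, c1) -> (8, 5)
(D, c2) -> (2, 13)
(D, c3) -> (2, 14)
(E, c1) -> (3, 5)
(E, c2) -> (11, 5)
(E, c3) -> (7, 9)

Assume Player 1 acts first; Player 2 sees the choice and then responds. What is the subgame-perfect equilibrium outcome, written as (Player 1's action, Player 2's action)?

(A, c1)

Work backward from Player 2's decision.
- A: Player 2 compares 12, 5, 7 and picks c1; Player 1 would get 15.
- B: Player 2 compares 6, 3, 2 and picks c1; Player 1 would get 11.
- C: Player 2 compares 2, 14, 7 and picks c2; Player 1 would get 7.
- D: Player 2 compares 5, 13, 14 and picks c3; Player 1 would get 2.
- E: Player 2 compares 5, 5, 9 and picks c3; Player 1 would get 7.
Among 15, 11, 7, 2, 7, the best is 15 at A. Subgame-perfect outcome: (A, c1) with payoffs (15, 12).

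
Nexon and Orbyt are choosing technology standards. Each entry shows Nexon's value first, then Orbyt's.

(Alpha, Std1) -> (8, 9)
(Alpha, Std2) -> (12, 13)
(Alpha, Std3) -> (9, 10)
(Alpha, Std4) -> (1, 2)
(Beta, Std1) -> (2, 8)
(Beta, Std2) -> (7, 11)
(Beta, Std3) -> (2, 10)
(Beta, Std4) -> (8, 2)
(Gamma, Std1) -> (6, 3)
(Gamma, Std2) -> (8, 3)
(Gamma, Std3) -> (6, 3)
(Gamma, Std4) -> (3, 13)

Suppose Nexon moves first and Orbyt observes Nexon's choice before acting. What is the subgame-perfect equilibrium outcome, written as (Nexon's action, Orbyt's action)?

Solve by backward induction (Nexon leads).
- Alpha → Orbyt plays Std2 (best of 9, 13, 10, 2); Nexon gets 12.
- Beta → Orbyt plays Std2 (best of 8, 11, 10, 2); Nexon gets 7.
- Gamma → Orbyt plays Std4 (best of 3, 3, 3, 13); Nexon gets 3.
Among 12, 7, 3, the best is 12 at Alpha. Subgame-perfect outcome: (Alpha, Std2) with payoffs (12, 13).

(Alpha, Std2)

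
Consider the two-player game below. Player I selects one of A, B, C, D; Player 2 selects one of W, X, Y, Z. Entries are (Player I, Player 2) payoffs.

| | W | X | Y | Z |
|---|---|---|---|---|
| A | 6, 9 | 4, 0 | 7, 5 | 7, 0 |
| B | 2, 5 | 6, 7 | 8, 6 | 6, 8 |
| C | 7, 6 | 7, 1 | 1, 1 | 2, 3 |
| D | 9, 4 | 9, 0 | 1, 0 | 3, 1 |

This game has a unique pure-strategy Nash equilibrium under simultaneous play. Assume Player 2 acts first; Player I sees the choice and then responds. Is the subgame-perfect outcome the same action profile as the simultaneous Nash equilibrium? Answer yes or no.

no

Solve by backward induction (Player 2 leads).
- W: Player I compares 6, 2, 7, 9 and picks D; Player 2 would get 4.
- X: Player I compares 4, 6, 7, 9 and picks D; Player 2 would get 0.
- Y: Player I compares 7, 8, 1, 1 and picks B; Player 2 would get 6.
- Z: Player I compares 7, 6, 2, 3 and picks A; Player 2 would get 0.
Player 2's induced payoffs are 4, 0, 6, 0, so Player 2 commits to Y. Subgame-perfect outcome: (B, Y) with payoffs (8, 6).
For the simultaneous game, intersect best replies.
Player I's best replies: W→D; X→D; Y→B; Z→A.
Player 2's best replies: A→W; B→Z; C→W; D→W.
Only (D, W) has each player best-responding; Nash payoffs (9, 4).
Sequential outcome (B, Y) differs from the Nash profile (D, W).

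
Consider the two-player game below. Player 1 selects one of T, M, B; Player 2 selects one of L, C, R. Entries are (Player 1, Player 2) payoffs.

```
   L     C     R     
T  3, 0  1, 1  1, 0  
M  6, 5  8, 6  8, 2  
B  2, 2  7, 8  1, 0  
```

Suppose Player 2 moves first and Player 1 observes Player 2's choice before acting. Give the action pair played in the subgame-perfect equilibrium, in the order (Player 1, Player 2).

(M, C)

Backward induction with Player 2 moving first.
- L: Player 1 compares 3, 6, 2 and picks M; Player 2 would get 5.
- C: Player 1 compares 1, 8, 7 and picks M; Player 2 would get 6.
- R: Player 1 compares 1, 8, 1 and picks M; Player 2 would get 2.
Player 2's induced payoffs are 5, 6, 2, so Player 2 commits to C. Subgame-perfect outcome: (M, C) with payoffs (8, 6).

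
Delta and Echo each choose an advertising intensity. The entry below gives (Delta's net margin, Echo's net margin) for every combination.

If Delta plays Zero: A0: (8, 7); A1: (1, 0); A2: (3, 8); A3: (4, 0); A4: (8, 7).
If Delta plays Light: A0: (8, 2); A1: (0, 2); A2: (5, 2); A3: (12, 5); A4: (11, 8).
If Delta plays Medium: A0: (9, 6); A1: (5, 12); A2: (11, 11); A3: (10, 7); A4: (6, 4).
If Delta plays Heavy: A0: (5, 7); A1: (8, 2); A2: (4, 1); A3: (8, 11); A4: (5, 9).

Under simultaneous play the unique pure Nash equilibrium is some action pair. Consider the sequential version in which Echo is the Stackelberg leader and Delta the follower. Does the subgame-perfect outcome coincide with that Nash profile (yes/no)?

Work backward from Delta's decision.
- A0: Delta compares 8, 8, 9, 5 and picks Medium; Echo would get 6.
- A1: Delta compares 1, 0, 5, 8 and picks Heavy; Echo would get 2.
- A2: Delta compares 3, 5, 11, 4 and picks Medium; Echo would get 11.
- A3: Delta compares 4, 12, 10, 8 and picks Light; Echo would get 5.
- A4: Delta compares 8, 11, 6, 5 and picks Light; Echo would get 8.
Echo's induced payoffs are 6, 2, 11, 5, 8, so Echo commits to A2. Subgame-perfect outcome: (Medium, A2) with payoffs (11, 11).
For the simultaneous game, intersect best replies.
Delta's best replies: A0→Medium; A1→Heavy; A2→Medium; A3→Light; A4→Light.
Echo's best replies: Zero→A2; Light→A4; Medium→A1; Heavy→A3.
Only (Light, A4) has each player best-responding; Nash payoffs (11, 8).
Sequential outcome (Medium, A2) differs from the Nash profile (Light, A4).

no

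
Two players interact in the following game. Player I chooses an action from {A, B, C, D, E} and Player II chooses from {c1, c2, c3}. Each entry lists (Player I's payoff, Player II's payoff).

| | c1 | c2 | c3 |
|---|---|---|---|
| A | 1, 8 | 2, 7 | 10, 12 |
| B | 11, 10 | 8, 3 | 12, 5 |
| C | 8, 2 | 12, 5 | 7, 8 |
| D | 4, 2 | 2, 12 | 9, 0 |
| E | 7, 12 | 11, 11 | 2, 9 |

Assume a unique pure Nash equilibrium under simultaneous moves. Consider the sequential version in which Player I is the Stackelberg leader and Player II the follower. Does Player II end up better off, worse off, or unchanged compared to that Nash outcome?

unchanged

Work backward from Player II's decision.
- A → Player II plays c3 (best of 8, 7, 12); Player I gets 10.
- B → Player II plays c1 (best of 10, 3, 5); Player I gets 11.
- C → Player II plays c3 (best of 2, 5, 8); Player I gets 7.
- D → Player II plays c2 (best of 2, 12, 0); Player I gets 2.
- E → Player II plays c1 (best of 12, 11, 9); Player I gets 7.
Player I's induced payoffs are 10, 11, 7, 2, 7, so Player I commits to B. Subgame-perfect outcome: (B, c1) with payoffs (11, 10).
Now find the simultaneous Nash equilibrium.
Player I's best replies: c1→B; c2→C; c3→B.
Player II's best replies: A→c3; B→c1; C→c3; D→c2; E→c1.
The unique mutual best reply is (B, c1), giving (11, 10).
Player II earns 10 sequentially versus 10 at the Nash outcome: unchanged.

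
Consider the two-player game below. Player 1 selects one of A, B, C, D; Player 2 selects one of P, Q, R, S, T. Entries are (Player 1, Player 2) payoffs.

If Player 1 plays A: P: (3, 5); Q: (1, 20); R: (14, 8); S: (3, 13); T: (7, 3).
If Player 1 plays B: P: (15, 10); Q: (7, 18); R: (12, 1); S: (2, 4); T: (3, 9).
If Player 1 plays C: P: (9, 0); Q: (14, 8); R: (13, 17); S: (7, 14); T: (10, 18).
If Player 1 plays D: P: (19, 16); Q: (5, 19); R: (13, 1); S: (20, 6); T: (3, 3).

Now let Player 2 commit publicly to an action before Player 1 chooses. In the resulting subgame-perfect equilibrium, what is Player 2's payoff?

Backward induction with Player 2 moving first.
- P: Player 1 compares 3, 15, 9, 19 and picks D; Player 2 would get 16.
- Q: Player 1 compares 1, 7, 14, 5 and picks C; Player 2 would get 8.
- R: Player 1 compares 14, 12, 13, 13 and picks A; Player 2 would get 8.
- S: Player 1 compares 3, 2, 7, 20 and picks D; Player 2 would get 6.
- T: Player 1 compares 7, 3, 10, 3 and picks C; Player 2 would get 18.
Maximizing over 16, 8, 8, 6, 18, Player 2 chooses T. Subgame-perfect outcome: (C, T) with payoffs (10, 18).

18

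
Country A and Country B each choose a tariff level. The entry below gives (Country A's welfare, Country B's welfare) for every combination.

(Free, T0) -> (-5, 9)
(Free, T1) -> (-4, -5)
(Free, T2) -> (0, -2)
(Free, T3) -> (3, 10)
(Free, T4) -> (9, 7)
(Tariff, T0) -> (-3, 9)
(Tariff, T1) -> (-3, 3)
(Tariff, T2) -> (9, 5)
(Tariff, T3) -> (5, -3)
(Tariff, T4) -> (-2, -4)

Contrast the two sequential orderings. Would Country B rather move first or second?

If Country A leads: Country B's best replies are Free→T3, Tariff→T0; Country A's induced payoffs 3, -3; outcome (Free, T3), payoffs (3, 10).
If Country B leads: Country A's best replies are T0→Tariff, T1→Tariff, T2→Tariff, T3→Tariff, T4→Free; Country B's induced payoffs 9, 3, 5, -3, 7; outcome (Tariff, T0), payoffs (-3, 9).
Country B gets 9 moving first and 10 moving second, so Country B prefers to move second.

second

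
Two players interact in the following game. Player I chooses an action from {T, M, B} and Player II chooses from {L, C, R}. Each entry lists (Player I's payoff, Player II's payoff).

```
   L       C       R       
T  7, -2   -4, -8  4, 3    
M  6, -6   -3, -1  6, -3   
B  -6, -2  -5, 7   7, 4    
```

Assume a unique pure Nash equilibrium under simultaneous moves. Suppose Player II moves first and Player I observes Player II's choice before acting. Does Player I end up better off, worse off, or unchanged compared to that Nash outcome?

better off

Backward induction with Player II moving first.
- L: Player I compares 7, 6, -6 and picks T; Player II would get -2.
- C: Player I compares -4, -3, -5 and picks M; Player II would get -1.
- R: Player I compares 4, 6, 7 and picks B; Player II would get 4.
Player II's induced payoffs are -2, -1, 4, so Player II commits to R. Subgame-perfect outcome: (B, R) with payoffs (7, 4).
Now find the simultaneous Nash equilibrium.
Player I's best replies: L→T; C→M; R→B.
Player II's best replies: T→R; M→C; B→C.
Only (M, C) has each player best-responding; Nash payoffs (-3, -1).
Player I earns 7 sequentially versus -3 at the Nash outcome: better off.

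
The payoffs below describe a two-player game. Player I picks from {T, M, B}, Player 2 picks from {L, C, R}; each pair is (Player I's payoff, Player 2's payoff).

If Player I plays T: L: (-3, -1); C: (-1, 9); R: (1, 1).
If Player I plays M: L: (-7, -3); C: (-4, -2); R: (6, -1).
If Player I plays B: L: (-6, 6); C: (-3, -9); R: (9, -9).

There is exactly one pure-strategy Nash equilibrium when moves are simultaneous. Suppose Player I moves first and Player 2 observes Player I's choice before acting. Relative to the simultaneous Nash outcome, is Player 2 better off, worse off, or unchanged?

worse off

Solve by backward induction (Player I leads).
- T: Player 2 compares -1, 9, 1 and picks C; Player I would get -1.
- M: Player 2 compares -3, -2, -1 and picks R; Player I would get 6.
- B: Player 2 compares 6, -9, -9 and picks L; Player I would get -6.
Maximizing over -1, 6, -6, Player I chooses M. Subgame-perfect outcome: (M, R) with payoffs (6, -1).
Under simultaneous play:
Player I's best replies: L→T; C→T; R→B.
Player 2's best replies: T→C; M→R; B→L.
The unique mutual best reply is (T, C), giving (-1, 9).
Player 2 earns -1 sequentially versus 9 at the Nash outcome: worse off.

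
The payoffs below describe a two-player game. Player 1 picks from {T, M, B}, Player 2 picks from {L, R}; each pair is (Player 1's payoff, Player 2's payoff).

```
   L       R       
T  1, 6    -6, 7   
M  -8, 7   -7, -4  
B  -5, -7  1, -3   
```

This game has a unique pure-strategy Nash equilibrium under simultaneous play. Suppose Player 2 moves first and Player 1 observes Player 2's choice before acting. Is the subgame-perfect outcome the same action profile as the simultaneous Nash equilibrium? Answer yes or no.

Work backward from Player 1's decision.
- L → Player 1 plays T (best of 1, -8, -5); Player 2 gets 6.
- R → Player 1 plays B (best of -6, -7, 1); Player 2 gets -3.
Among 6, -3, the best is 6 at L. Subgame-perfect outcome: (T, L) with payoffs (1, 6).
Under simultaneous play:
Player 1's best replies: L→T; R→B.
Player 2's best replies: T→R; M→L; B→R.
Only (B, R) has each player best-responding; Nash payoffs (1, -3).
Sequential outcome (T, L) differs from the Nash profile (B, R).

no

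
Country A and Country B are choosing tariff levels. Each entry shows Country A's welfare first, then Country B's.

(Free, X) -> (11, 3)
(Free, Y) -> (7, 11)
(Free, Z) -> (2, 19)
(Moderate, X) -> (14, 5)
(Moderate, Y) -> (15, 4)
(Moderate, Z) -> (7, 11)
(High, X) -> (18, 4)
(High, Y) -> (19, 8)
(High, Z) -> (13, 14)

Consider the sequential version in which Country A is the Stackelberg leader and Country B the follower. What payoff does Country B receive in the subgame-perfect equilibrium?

Solve by backward induction (Country A leads).
- Free: BR = Z, leader payoff 2.
- Moderate: BR = Z, leader payoff 7.
- High: BR = Z, leader payoff 13.
Maximizing over 2, 7, 13, Country A chooses High. Subgame-perfect outcome: (High, Z) with payoffs (13, 14).

14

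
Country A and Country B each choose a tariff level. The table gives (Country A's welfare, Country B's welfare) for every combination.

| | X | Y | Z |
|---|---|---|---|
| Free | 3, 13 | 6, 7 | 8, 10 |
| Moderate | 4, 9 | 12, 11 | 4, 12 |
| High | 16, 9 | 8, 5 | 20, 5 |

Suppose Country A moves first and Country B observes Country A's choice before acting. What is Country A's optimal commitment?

High

Work backward from Country B's decision.
- Free: Country B compares 13, 7, 10 and picks X; Country A would get 3.
- Moderate: Country B compares 9, 11, 12 and picks Z; Country A would get 4.
- High: Country B compares 9, 5, 5 and picks X; Country A would get 16.
Among 3, 4, 16, the best is 16 at High. Subgame-perfect outcome: (High, X) with payoffs (16, 9).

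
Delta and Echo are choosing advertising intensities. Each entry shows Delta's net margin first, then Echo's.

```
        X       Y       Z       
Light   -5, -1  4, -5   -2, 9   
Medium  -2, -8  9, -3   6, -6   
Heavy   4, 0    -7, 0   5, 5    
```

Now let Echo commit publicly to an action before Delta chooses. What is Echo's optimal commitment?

X

Solve by backward induction (Echo leads).
- X: Delta compares -5, -2, 4 and picks Heavy; Echo would get 0.
- Y: Delta compares 4, 9, -7 and picks Medium; Echo would get -3.
- Z: Delta compares -2, 6, 5 and picks Medium; Echo would get -6.
Echo's induced payoffs are 0, -3, -6, so Echo commits to X. Subgame-perfect outcome: (Heavy, X) with payoffs (4, 0).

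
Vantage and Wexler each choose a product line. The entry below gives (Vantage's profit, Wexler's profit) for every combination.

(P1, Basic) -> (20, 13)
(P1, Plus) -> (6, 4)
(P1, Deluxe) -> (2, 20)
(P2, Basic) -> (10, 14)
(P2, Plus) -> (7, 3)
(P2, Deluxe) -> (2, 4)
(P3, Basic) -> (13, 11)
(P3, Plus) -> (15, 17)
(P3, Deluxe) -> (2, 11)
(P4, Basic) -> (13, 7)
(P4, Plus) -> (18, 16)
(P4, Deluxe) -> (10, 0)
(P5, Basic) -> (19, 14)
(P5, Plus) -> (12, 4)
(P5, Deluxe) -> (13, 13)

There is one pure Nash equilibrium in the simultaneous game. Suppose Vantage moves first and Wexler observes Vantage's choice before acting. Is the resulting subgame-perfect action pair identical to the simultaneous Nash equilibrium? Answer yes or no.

Backward induction with Vantage moving first.
- P1: Wexler compares 13, 4, 20 and picks Deluxe; Vantage would get 2.
- P2: Wexler compares 14, 3, 4 and picks Basic; Vantage would get 10.
- P3: Wexler compares 11, 17, 11 and picks Plus; Vantage would get 15.
- P4: Wexler compares 7, 16, 0 and picks Plus; Vantage would get 18.
- P5: Wexler compares 14, 4, 13 and picks Basic; Vantage would get 19.
Vantage's induced payoffs are 2, 10, 15, 18, 19, so Vantage commits to P5. Subgame-perfect outcome: (P5, Basic) with payoffs (19, 14).
Under simultaneous play:
Vantage's best replies: Basic→P1; Plus→P4; Deluxe→P5.
Wexler's best replies: P1→Deluxe; P2→Basic; P3→Plus; P4→Plus; P5→Basic.
Only (P4, Plus) has each player best-responding; Nash payoffs (18, 16).
Sequential outcome (P5, Basic) differs from the Nash profile (P4, Plus).

no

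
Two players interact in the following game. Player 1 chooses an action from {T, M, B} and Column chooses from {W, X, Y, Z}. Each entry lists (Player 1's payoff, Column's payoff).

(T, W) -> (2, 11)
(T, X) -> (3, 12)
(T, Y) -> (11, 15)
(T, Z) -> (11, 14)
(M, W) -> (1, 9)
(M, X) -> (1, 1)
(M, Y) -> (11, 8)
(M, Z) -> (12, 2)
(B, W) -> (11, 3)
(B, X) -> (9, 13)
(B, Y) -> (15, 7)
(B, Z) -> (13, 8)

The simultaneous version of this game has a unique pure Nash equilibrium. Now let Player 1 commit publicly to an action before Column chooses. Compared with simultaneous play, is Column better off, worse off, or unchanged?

better off

Column best-responds to each possible Player 1 move:
- T: Column compares 11, 12, 15, 14 and picks Y; Player 1 would get 11.
- M: Column compares 9, 1, 8, 2 and picks W; Player 1 would get 1.
- B: Column compares 3, 13, 7, 8 and picks X; Player 1 would get 9.
Maximizing over 11, 1, 9, Player 1 chooses T. Subgame-perfect outcome: (T, Y) with payoffs (11, 15).
Under simultaneous play:
Player 1's best replies: W→B; X→B; Y→B; Z→B.
Column's best replies: T→Y; M→W; B→X.
The unique mutual best reply is (B, X), giving (9, 13).
Column earns 15 sequentially versus 13 at the Nash outcome: better off.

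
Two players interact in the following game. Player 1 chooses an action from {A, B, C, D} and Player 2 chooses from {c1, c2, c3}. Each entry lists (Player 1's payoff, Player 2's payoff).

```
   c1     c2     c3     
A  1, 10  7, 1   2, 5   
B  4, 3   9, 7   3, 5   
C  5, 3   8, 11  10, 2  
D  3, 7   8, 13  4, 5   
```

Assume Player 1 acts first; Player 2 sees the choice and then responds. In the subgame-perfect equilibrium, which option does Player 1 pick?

B

Player 2 best-responds to each possible Player 1 move:
- A: Player 2 compares 10, 1, 5 and picks c1; Player 1 would get 1.
- B: Player 2 compares 3, 7, 5 and picks c2; Player 1 would get 9.
- C: Player 2 compares 3, 11, 2 and picks c2; Player 1 would get 8.
- D: Player 2 compares 7, 13, 5 and picks c2; Player 1 would get 8.
Player 1's induced payoffs are 1, 9, 8, 8, so Player 1 commits to B. Subgame-perfect outcome: (B, c2) with payoffs (9, 7).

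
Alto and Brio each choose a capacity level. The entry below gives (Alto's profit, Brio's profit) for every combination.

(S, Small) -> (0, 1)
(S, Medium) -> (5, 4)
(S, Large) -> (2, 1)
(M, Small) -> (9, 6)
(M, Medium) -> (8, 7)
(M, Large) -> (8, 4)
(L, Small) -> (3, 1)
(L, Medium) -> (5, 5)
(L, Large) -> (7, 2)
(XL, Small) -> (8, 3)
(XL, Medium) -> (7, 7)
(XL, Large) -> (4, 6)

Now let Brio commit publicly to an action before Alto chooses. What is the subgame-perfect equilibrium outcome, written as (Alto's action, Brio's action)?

(M, Medium)

Work backward from Alto's decision.
- Small → Alto plays M (best of 0, 9, 3, 8); Brio gets 6.
- Medium → Alto plays M (best of 5, 8, 5, 7); Brio gets 7.
- Large → Alto plays M (best of 2, 8, 7, 4); Brio gets 4.
Maximizing over 6, 7, 4, Brio chooses Medium. Subgame-perfect outcome: (M, Medium) with payoffs (8, 7).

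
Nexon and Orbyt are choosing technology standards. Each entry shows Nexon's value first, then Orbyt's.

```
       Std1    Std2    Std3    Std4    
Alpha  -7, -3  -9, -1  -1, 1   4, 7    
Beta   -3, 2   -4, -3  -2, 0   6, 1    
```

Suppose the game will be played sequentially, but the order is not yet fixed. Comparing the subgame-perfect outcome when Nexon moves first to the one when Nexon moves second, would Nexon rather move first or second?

If Nexon leads: Orbyt's best replies are Alpha→Std4, Beta→Std1; Nexon's induced payoffs 4, -3; outcome (Alpha, Std4), payoffs (4, 7).
If Orbyt leads: Nexon's best replies are Std1→Beta, Std2→Beta, Std3→Alpha, Std4→Beta; Orbyt's induced payoffs 2, -3, 1, 1; outcome (Beta, Std1), payoffs (-3, 2).
Nexon gets 4 moving first and -3 moving second, so Nexon prefers to move first.

first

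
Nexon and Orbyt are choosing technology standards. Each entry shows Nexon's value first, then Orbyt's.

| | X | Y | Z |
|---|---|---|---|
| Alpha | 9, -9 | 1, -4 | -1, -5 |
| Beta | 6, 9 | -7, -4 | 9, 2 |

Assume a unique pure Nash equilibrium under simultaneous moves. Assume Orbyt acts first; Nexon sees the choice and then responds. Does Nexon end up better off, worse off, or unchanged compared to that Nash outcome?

better off

Backward induction with Orbyt moving first.
- X: Nexon compares 9, 6 and picks Alpha; Orbyt would get -9.
- Y: Nexon compares 1, -7 and picks Alpha; Orbyt would get -4.
- Z: Nexon compares -1, 9 and picks Beta; Orbyt would get 2.
Orbyt's induced payoffs are -9, -4, 2, so Orbyt commits to Z. Subgame-perfect outcome: (Beta, Z) with payoffs (9, 2).
Now find the simultaneous Nash equilibrium.
Nexon's best replies: X→Alpha; Y→Alpha; Z→Beta.
Orbyt's best replies: Alpha→Y; Beta→X.
The unique mutual best reply is (Alpha, Y), giving (1, -4).
Nexon earns 9 sequentially versus 1 at the Nash outcome: better off.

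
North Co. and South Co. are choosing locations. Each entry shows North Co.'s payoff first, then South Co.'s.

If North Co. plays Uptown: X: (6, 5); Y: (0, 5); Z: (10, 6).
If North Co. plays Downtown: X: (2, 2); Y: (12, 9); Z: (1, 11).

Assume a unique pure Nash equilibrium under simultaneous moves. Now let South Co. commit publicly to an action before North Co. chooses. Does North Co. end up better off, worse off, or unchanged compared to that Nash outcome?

better off

Work backward from North Co.'s decision.
- X → North Co. plays Uptown (best of 6, 2); South Co. gets 5.
- Y → North Co. plays Downtown (best of 0, 12); South Co. gets 9.
- Z → North Co. plays Uptown (best of 10, 1); South Co. gets 6.
Maximizing over 5, 9, 6, South Co. chooses Y. Subgame-perfect outcome: (Downtown, Y) with payoffs (12, 9).
Under simultaneous play:
North Co.'s best replies: X→Uptown; Y→Downtown; Z→Uptown.
South Co.'s best replies: Uptown→Z; Downtown→Z.
The unique mutual best reply is (Uptown, Z), giving (10, 6).
North Co. earns 12 sequentially versus 10 at the Nash outcome: better off.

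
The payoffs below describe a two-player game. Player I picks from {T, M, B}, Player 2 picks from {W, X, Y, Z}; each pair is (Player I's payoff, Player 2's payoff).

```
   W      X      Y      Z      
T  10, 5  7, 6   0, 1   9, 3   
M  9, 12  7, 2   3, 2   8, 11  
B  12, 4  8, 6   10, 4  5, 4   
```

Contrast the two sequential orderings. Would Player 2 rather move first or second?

second

If Player I leads: Player 2's best replies are T→X, M→W, B→X; Player I's induced payoffs 7, 9, 8; outcome (M, W), payoffs (9, 12).
If Player 2 leads: Player I's best replies are W→B, X→B, Y→B, Z→T; Player 2's induced payoffs 4, 6, 4, 3; outcome (B, X), payoffs (8, 6).
Player 2 gets 6 moving first and 12 moving second, so Player 2 prefers to move second.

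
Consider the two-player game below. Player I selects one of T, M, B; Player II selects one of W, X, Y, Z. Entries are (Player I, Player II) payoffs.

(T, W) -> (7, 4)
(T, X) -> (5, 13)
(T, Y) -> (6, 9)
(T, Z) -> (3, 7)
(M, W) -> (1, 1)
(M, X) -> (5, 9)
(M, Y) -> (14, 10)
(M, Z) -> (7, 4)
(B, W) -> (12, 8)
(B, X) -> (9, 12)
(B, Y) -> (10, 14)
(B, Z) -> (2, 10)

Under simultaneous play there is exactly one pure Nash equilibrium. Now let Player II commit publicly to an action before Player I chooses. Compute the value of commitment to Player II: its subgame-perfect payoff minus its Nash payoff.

2

Backward induction with Player II moving first.
- W: Player I compares 7, 1, 12 and picks B; Player II would get 8.
- X: Player I compares 5, 5, 9 and picks B; Player II would get 12.
- Y: Player I compares 6, 14, 10 and picks M; Player II would get 10.
- Z: Player I compares 3, 7, 2 and picks M; Player II would get 4.
Maximizing over 8, 12, 10, 4, Player II chooses X. Subgame-perfect outcome: (B, X) with payoffs (9, 12).
Now find the simultaneous Nash equilibrium.
Player I's best replies: W→B; X→B; Y→M; Z→M.
Player II's best replies: T→X; M→Y; B→Y.
The unique mutual best reply is (M, Y), giving (14, 10).
Player II's commitment gain: 12 − 10 = 2.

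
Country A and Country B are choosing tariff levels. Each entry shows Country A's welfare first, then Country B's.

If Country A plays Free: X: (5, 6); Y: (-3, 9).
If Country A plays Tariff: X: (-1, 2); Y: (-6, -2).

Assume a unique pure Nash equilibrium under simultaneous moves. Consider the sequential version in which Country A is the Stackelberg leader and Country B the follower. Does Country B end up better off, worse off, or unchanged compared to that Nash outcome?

worse off

Solve by backward induction (Country A leads).
- Free: Country B compares 6, 9 and picks Y; Country A would get -3.
- Tariff: Country B compares 2, -2 and picks X; Country A would get -1.
Maximizing over -3, -1, Country A chooses Tariff. Subgame-perfect outcome: (Tariff, X) with payoffs (-1, 2).
For the simultaneous game, intersect best replies.
Country A's best replies: X→Free; Y→Free.
Country B's best replies: Free→Y; Tariff→X.
Only (Free, Y) has each player best-responding; Nash payoffs (-3, 9).
Country B earns 2 sequentially versus 9 at the Nash outcome: worse off.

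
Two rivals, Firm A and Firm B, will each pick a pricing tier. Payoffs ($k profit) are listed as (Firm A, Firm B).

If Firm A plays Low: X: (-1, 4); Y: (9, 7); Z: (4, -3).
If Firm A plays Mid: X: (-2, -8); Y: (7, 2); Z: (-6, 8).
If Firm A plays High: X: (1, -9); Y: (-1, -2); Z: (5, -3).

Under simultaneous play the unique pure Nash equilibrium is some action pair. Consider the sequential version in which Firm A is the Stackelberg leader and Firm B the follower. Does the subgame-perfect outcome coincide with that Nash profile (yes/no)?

Work backward from Firm B's decision.
- Low → Firm B plays Y (best of 4, 7, -3); Firm A gets 9.
- Mid → Firm B plays Z (best of -8, 2, 8); Firm A gets -6.
- High → Firm B plays Y (best of -9, -2, -3); Firm A gets -1.
Among 9, -6, -1, the best is 9 at Low. Subgame-perfect outcome: (Low, Y) with payoffs (9, 7).
Under simultaneous play:
Firm A's best replies: X→High; Y→Low; Z→High.
Firm B's best replies: Low→Y; Mid→Z; High→Y.
The unique mutual best reply is (Low, Y), giving (9, 7).
Sequential outcome (Low, Y) coincides with the Nash profile (Low, Y).

yes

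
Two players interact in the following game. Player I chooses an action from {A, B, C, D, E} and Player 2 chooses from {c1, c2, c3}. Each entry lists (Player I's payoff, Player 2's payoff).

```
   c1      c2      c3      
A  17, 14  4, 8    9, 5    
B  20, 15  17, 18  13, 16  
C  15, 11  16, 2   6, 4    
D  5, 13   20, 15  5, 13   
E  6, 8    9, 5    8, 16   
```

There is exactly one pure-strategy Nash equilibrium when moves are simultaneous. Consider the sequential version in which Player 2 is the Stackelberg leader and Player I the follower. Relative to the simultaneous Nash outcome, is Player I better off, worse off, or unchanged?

worse off

Work backward from Player I's decision.
- c1: BR = B, leader payoff 15.
- c2: BR = D, leader payoff 15.
- c3: BR = B, leader payoff 16.
Player 2's induced payoffs are 15, 15, 16, so Player 2 commits to c3. Subgame-perfect outcome: (B, c3) with payoffs (13, 16).
For the simultaneous game, intersect best replies.
Player I's best replies: c1→B; c2→D; c3→B.
Player 2's best replies: A→c1; B→c2; C→c1; D→c2; E→c3.
The unique mutual best reply is (D, c2), giving (20, 15).
Player I earns 13 sequentially versus 20 at the Nash outcome: worse off.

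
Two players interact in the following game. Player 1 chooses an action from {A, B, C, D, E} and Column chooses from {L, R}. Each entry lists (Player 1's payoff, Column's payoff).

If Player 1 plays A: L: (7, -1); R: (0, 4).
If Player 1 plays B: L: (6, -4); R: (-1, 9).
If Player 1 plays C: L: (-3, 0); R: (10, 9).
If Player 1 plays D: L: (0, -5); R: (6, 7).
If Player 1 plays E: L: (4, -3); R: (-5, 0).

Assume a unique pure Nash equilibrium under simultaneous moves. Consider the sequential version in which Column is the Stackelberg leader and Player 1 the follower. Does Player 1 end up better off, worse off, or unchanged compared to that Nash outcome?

unchanged

Work backward from Player 1's decision.
- L: Player 1 compares 7, 6, -3, 0, 4 and picks A; Column would get -1.
- R: Player 1 compares 0, -1, 10, 6, -5 and picks C; Column would get 9.
Among -1, 9, the best is 9 at R. Subgame-perfect outcome: (C, R) with payoffs (10, 9).
Under simultaneous play:
Player 1's best replies: L→A; R→C.
Column's best replies: A→R; B→R; C→R; D→R; E→R.
The unique mutual best reply is (C, R), giving (10, 9).
Player 1 earns 10 sequentially versus 10 at the Nash outcome: unchanged.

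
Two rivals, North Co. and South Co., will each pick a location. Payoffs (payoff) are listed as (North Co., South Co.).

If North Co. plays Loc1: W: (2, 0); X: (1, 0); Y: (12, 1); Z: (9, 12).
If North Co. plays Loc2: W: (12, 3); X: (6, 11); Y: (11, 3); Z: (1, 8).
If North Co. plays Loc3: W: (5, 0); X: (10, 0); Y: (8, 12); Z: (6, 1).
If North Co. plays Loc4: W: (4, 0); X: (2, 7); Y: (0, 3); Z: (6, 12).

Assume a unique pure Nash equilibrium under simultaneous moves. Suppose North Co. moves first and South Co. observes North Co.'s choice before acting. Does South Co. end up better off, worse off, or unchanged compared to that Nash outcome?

unchanged

South Co. best-responds to each possible North Co. move:
- Loc1 → South Co. plays Z (best of 0, 0, 1, 12); North Co. gets 9.
- Loc2 → South Co. plays X (best of 3, 11, 3, 8); North Co. gets 6.
- Loc3 → South Co. plays Y (best of 0, 0, 12, 1); North Co. gets 8.
- Loc4 → South Co. plays Z (best of 0, 7, 3, 12); North Co. gets 6.
North Co.'s induced payoffs are 9, 6, 8, 6, so North Co. commits to Loc1. Subgame-perfect outcome: (Loc1, Z) with payoffs (9, 12).
Now find the simultaneous Nash equilibrium.
North Co.'s best replies: W→Loc2; X→Loc3; Y→Loc1; Z→Loc1.
South Co.'s best replies: Loc1→Z; Loc2→X; Loc3→Y; Loc4→Z.
Only (Loc1, Z) has each player best-responding; Nash payoffs (9, 12).
South Co. earns 12 sequentially versus 12 at the Nash outcome: unchanged.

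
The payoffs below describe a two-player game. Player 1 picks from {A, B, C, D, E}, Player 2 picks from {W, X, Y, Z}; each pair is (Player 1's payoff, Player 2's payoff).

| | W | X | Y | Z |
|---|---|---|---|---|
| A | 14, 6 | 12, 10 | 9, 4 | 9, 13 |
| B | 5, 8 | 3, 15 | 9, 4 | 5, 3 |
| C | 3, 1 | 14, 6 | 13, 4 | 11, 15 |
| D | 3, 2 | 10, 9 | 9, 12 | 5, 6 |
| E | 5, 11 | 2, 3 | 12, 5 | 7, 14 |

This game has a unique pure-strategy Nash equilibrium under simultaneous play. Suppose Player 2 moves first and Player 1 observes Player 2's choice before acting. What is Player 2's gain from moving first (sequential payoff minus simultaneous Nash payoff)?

Work backward from Player 1's decision.
- W: BR = A, leader payoff 6.
- X: BR = C, leader payoff 6.
- Y: BR = C, leader payoff 4.
- Z: BR = C, leader payoff 15.
Maximizing over 6, 6, 4, 15, Player 2 chooses Z. Subgame-perfect outcome: (C, Z) with payoffs (11, 15).
Now find the simultaneous Nash equilibrium.
Player 1's best replies: W→A; X→C; Y→C; Z→C.
Player 2's best replies: A→Z; B→X; C→Z; D→Y; E→Z.
Only (C, Z) has each player best-responding; Nash payoffs (11, 15).
Player 2's commitment gain: 15 − 15 = 0.

0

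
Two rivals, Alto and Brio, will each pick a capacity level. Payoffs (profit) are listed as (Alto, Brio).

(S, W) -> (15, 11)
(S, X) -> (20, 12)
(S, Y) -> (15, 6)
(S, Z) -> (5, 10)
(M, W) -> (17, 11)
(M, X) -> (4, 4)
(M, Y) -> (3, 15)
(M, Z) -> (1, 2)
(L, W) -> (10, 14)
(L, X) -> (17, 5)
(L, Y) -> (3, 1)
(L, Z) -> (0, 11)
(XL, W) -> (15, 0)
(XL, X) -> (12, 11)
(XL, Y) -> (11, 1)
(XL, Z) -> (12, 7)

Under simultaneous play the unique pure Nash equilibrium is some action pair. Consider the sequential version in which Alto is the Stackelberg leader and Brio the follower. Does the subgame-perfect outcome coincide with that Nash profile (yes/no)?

yes

Backward induction with Alto moving first.
- S: Brio compares 11, 12, 6, 10 and picks X; Alto would get 20.
- M: Brio compares 11, 4, 15, 2 and picks Y; Alto would get 3.
- L: Brio compares 14, 5, 1, 11 and picks W; Alto would get 10.
- XL: Brio compares 0, 11, 1, 7 and picks X; Alto would get 12.
Alto's induced payoffs are 20, 3, 10, 12, so Alto commits to S. Subgame-perfect outcome: (S, X) with payoffs (20, 12).
Now find the simultaneous Nash equilibrium.
Alto's best replies: W→M; X→S; Y→S; Z→XL.
Brio's best replies: S→X; M→Y; L→W; XL→X.
Only (S, X) has each player best-responding; Nash payoffs (20, 12).
Sequential outcome (S, X) coincides with the Nash profile (S, X).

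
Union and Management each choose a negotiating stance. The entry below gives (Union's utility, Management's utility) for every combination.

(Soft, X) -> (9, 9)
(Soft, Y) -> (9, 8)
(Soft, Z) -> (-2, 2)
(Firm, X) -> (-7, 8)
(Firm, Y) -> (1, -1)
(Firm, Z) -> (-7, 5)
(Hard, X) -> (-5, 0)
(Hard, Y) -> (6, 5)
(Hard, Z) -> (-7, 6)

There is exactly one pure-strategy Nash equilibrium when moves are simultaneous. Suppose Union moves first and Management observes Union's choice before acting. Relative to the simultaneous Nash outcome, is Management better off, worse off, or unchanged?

Management best-responds to each possible Union move:
- Soft → Management plays X (best of 9, 8, 2); Union gets 9.
- Firm → Management plays X (best of 8, -1, 5); Union gets -7.
- Hard → Management plays Z (best of 0, 5, 6); Union gets -7.
Maximizing over 9, -7, -7, Union chooses Soft. Subgame-perfect outcome: (Soft, X) with payoffs (9, 9).
Now find the simultaneous Nash equilibrium.
Union's best replies: X→Soft; Y→Soft; Z→Soft.
Management's best replies: Soft→X; Firm→X; Hard→Z.
Only (Soft, X) has each player best-responding; Nash payoffs (9, 9).
Management earns 9 sequentially versus 9 at the Nash outcome: unchanged.

unchanged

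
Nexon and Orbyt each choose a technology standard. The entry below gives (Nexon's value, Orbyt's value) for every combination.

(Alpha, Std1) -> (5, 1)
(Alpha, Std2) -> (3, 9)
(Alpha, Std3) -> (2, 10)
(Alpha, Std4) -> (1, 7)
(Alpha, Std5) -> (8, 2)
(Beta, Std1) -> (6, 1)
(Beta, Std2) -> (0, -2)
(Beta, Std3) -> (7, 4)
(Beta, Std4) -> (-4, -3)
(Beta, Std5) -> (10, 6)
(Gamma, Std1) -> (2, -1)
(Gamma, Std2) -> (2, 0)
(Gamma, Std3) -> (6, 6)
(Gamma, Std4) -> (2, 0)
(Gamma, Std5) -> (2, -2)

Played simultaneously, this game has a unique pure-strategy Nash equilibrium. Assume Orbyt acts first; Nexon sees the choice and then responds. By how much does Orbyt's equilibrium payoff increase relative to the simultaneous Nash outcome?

3

Work backward from Nexon's decision.
- Std1 → Nexon plays Beta (best of 5, 6, 2); Orbyt gets 1.
- Std2 → Nexon plays Alpha (best of 3, 0, 2); Orbyt gets 9.
- Std3 → Nexon plays Beta (best of 2, 7, 6); Orbyt gets 4.
- Std4 → Nexon plays Gamma (best of 1, -4, 2); Orbyt gets 0.
- Std5 → Nexon plays Beta (best of 8, 10, 2); Orbyt gets 6.
Maximizing over 1, 9, 4, 0, 6, Orbyt chooses Std2. Subgame-perfect outcome: (Alpha, Std2) with payoffs (3, 9).
Now find the simultaneous Nash equilibrium.
Nexon's best replies: Std1→Beta; Std2→Alpha; Std3→Beta; Std4→Gamma; Std5→Beta.
Orbyt's best replies: Alpha→Std3; Beta→Std5; Gamma→Std3.
The unique mutual best reply is (Beta, Std5), giving (10, 6).
Orbyt's commitment gain: 9 − 6 = 3.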